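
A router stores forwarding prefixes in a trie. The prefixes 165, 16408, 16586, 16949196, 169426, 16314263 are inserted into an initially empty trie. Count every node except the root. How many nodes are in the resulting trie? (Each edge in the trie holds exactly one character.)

22

Count nodes per top-level branch (shared prefixes stored once):
  '1'-branch (16314263, 16408, 165, 16586, 169426, 16949196): 22 nodes
Sum: 22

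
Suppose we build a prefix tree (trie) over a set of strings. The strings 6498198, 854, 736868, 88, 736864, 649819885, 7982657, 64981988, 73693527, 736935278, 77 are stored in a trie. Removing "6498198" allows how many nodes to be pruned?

0

Walk "6498198" from the leaf back toward the root, removing each node that no remaining word uses.
Every node on "6498198" is still needed (e.g. by "649819885"), so nothing is freed.
Nodes removed: 0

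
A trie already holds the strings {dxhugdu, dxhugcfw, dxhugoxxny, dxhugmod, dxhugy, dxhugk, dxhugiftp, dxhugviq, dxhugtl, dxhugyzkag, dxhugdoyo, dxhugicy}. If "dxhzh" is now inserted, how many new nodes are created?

2

Walking "dxhzh" from the root, the first 3 characters ("dxh") follow existing edges; "z" is the first miss.
Each of the 2 remaining characters creates one node.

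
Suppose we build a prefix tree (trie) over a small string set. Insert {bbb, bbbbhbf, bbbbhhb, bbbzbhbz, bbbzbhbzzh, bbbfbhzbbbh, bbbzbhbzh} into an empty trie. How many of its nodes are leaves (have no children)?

A leaf is a node with no children — equivalently, the end of a word that is not a proper prefix of any other stored word.
Those words: "bbbbhbf", "bbbbhhb", "bbbfbhzbbbh", "bbbzbhbzh", "bbbzbhbzzh"
Leaf count: 5

5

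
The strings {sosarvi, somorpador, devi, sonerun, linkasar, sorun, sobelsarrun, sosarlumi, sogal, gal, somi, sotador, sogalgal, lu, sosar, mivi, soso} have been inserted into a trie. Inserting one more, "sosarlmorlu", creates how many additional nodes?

5

"sosarl" is already a path in the trie; the remaining "morlu" must be added.
New nodes needed: |"sosarlmorlu"| − 6 = 11 − 6 = 5.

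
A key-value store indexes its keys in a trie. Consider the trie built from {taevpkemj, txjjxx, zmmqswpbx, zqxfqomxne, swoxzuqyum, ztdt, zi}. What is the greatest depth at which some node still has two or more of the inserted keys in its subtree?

Look for the deepest trie node that still has at least two words in its subtree.
e.g. "taevpkemj" and "txjjxx" share the prefix "t" of length 1; no pair shares a longer one.
Longest shared-prefix length: 1

1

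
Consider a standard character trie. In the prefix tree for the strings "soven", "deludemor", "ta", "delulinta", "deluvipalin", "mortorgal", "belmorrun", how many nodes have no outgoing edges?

A leaf is a node with no children — equivalently, the end of a word that is not a proper prefix of any other stored word.
Those words: "belmorrun", "deludemor", "delulinta", "deluvipalin", "mortorgal", "soven", "ta"
Leaf count: 7

7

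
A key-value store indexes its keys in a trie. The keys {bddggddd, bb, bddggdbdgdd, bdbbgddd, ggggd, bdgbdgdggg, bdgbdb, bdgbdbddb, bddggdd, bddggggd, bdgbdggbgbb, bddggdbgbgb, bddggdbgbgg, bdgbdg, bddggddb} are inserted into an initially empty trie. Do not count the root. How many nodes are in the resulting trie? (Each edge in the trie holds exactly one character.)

For each word, the new-node count is its length minus the longest prefix already in the trie:
  "bddggddd" → 8 new (b, d, d, g, g, d, d, d)
  "bb" → prefix "b" already present; 1 new (b)
  "bddggdbdgdd" → prefix "bddggd" already present; 5 new (b, d, g, d, d)
  "bdbbgddd" → prefix "bd" already present; 6 new (b, b, g, d, d, d)
  "ggggd" → 5 new (g, g, g, g, d)
  "bdgbdgdggg" → prefix "bd" already present; 8 new (g, b, d, g, d, g, g, g)
  "bdgbdb" → prefix "bdgbd" already present; 1 new (b)
  "bdgbdbddb" → prefix "bdgbdb" already present; 3 new (d, d, b)
  "bddggdd" → prefix "bddggdd" already present; 0 new (none)
  "bddggggd" → prefix "bddgg" already present; 3 new (g, g, d)
  "bdgbdggbgbb" → prefix "bdgbdg" already present; 5 new (g, b, g, b, b)
  "bddggdbgbgb" → prefix "bddggdb" already present; 4 new (g, b, g, b)
  "bddggdbgbgg" → prefix "bddggdbgbg" already present; 1 new (g)
  "bdgbdg" → prefix "bdgbdg" already present; 0 new (none)
  "bddggddb" → prefix "bddggdd" already present; 1 new (b)
Total nodes = 8 + 1 + 5 + 6 + 5 + 8 + 1 + 3 + 0 + 3 + 5 + 4 + 1 + 0 + 1 = 51

51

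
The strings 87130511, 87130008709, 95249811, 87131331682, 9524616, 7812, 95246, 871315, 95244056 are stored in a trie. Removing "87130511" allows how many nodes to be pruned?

A node on "87130511"'s path can go only if nothing else ends at it or branches off below it.
The suffix "511" (3 nodes) is used only by "87130511"; the node for "87130" still has the child "0", so pruning stops there.
Nodes removed: 3

3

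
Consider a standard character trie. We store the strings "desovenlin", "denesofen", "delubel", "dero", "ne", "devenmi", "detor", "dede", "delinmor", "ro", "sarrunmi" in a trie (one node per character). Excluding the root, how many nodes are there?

51

Trace insertions, counting only characters that open a new branch:
  "desovenlin" → 10 new (d, e, s, o, v, e, n, l, i, n)
  "denesofen" → prefix "de" already present; 7 new (n, e, s, o, f, e, n)
  "delubel" → prefix "de" already present; 5 new (l, u, b, e, l)
  "dero" → prefix "de" already present; 2 new (r, o)
  "ne" → 2 new (n, e)
  "devenmi" → prefix "de" already present; 5 new (v, e, n, m, i)
  "detor" → prefix "de" already present; 3 new (t, o, r)
  "dede" → prefix "de" already present; 2 new (d, e)
  "delinmor" → prefix "del" already present; 5 new (i, n, m, o, r)
  "ro" → 2 new (r, o)
  "sarrunmi" → 8 new (s, a, r, r, u, n, m, i)
Total nodes = 10 + 7 + 5 + 2 + 2 + 5 + 3 + 2 + 5 + 2 + 8 = 51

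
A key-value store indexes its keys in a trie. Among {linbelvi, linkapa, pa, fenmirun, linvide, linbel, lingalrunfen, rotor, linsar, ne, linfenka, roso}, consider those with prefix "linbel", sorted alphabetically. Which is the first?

DFS of the "linbel" subtree visits, in order: "linbel", "linbelvi"
Position 1: linbel

linbel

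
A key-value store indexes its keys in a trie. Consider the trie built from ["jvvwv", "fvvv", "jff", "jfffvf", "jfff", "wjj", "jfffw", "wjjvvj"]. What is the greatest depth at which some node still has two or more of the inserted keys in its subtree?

4

Look for the deepest trie node that still has at least two words in its subtree.
"jfff" and "jfffvf" agree on "jfff" (4 characters) before diverging; nothing deeper is shared.
Longest shared-prefix length: 4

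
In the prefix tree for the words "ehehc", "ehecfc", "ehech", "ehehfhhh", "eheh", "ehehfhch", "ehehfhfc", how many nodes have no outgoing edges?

6

Leaves are exactly the stored words that no other stored word extends.
Those words: "ehecfc", "ehech", "ehehc", "ehehfhch", "ehehfhfc", "ehehfhhh"
Leaf count: 6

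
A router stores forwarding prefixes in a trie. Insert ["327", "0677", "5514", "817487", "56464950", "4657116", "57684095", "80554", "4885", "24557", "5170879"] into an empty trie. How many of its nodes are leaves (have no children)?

A leaf is a node with no children — equivalently, the end of a word that is not a proper prefix of any other stored word.
Those words: "0677", "24557", "327", "4657116", "4885", "5170879", "5514", "56464950", "57684095", "80554", "817487"
Leaf count: 11

11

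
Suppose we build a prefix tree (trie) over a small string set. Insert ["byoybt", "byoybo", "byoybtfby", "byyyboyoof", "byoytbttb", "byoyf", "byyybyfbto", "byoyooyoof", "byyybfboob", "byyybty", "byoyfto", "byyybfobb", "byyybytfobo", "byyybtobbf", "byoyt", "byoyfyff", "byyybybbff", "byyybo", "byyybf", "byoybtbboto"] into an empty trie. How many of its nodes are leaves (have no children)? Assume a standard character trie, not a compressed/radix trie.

A leaf is a node with no children — equivalently, the end of a word that is not a proper prefix of any other stored word.
Those words: "byoybo", "byoybtbboto", "byoybtfby", "byoyfto", "byoyfyff", "byoyooyoof", "byoytbttb", "byyybfboob", "byyybfobb", "byyyboyoof", "byyybtobbf", "byyybty", "byyybybbff", "byyybyfbto", "byyybytfobo"
Leaf count: 15

15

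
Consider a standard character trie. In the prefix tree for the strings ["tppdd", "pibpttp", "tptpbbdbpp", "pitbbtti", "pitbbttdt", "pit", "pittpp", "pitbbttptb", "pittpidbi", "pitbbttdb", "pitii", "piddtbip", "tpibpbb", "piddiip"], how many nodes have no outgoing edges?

13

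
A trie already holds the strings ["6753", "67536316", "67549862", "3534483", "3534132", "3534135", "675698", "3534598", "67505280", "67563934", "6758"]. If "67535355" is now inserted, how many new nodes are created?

4

Walking "67535355" from the root, the first 4 characters ("6753") follow existing edges; "5" is the first miss.
Each of the 4 remaining characters creates one node.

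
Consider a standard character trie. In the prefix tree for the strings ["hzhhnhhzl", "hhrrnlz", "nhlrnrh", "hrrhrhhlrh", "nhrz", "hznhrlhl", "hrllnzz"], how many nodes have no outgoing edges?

A leaf is a node with no children — equivalently, the end of a word that is not a proper prefix of any other stored word.
Those words: "hhrrnlz", "hrllnzz", "hrrhrhhlrh", "hzhhnhhzl", "hznhrlhl", "nhlrnrh", "nhrz"
Leaf count: 7

7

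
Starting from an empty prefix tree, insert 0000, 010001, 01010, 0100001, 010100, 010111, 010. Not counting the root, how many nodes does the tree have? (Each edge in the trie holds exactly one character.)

16

Count nodes per top-level branch (shared prefixes stored once):
  '0'-branch (0000, 010, 0100001, 010001, 01010, 010100, 010111): 16 nodes
Sum: 16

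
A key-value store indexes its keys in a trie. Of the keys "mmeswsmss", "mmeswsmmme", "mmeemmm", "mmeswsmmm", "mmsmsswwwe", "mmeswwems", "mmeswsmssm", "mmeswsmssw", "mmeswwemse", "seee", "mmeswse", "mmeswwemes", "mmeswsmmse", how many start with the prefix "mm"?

12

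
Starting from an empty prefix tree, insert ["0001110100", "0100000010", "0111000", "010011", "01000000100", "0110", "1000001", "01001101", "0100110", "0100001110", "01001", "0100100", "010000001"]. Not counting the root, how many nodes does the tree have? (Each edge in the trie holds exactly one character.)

43

Trace insertions, counting only characters that open a new branch:
  "0001110100" → 10 new (0, 0, 0, 1, 1, 1, 0, 1, 0, 0)
  "0100000010" → prefix "0" already present; 9 new (1, 0, 0, 0, 0, 0, 0, 1, 0)
  "0111000" → prefix "01" already present; 5 new (1, 1, 0, 0, 0)
  "010011" → prefix "0100" already present; 2 new (1, 1)
  "01000000100" → prefix "0100000010" already present; 1 new (0)
  "0110" → prefix "011" already present; 1 new (0)
  "1000001" → 7 new (1, 0, 0, 0, 0, 0, 1)
  "01001101" → prefix "010011" already present; 2 new (0, 1)
  "0100110" → prefix "0100110" already present; 0 new (none)
  "0100001110" → prefix "010000" already present; 4 new (1, 1, 1, 0)
  "01001" → prefix "01001" already present; 0 new (none)
  "0100100" → prefix "01001" already present; 2 new (0, 0)
  "010000001" → prefix "010000001" already present; 0 new (none)
Total nodes = 10 + 9 + 5 + 2 + 1 + 1 + 7 + 2 + 0 + 4 + 0 + 2 + 0 = 43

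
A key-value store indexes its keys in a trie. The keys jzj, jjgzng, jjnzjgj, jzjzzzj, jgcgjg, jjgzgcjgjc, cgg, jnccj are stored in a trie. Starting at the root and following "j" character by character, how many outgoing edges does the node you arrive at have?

The children of the "j" node are the distinct next characters among strings starting with "j".
Characters that immediately follow "j" among the stored strings: {g, j, n, z}.
That node has 4 child edges.

4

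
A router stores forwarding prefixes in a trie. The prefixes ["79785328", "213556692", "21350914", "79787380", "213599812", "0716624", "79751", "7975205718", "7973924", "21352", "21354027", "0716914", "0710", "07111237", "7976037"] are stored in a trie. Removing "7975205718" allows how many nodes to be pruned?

After clearing the end-marker at "7975205718", prune upward until reaching a node still needed by another word.
The suffix "205718" (6 nodes) is used only by "7975205718"; the node for "7975" still has the child "1", so pruning stops there.
Nodes removed: 6

6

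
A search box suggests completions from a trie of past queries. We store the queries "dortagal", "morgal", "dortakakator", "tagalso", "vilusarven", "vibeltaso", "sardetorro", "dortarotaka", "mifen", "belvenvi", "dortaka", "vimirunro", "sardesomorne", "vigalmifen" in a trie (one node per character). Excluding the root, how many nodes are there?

95

Trace insertions, counting only characters that open a new branch:
  "dortagal" → 8 new (d, o, r, t, a, g, a, l)
  "morgal" → 6 new (m, o, r, g, a, l)
  "dortakakator" → prefix "dorta" already present; 7 new (k, a, k, a, t, o, r)
  "tagalso" → 7 new (t, a, g, a, l, s, o)
  "vilusarven" → 10 new (v, i, l, u, s, a, r, v, e, n)
  "vibeltaso" → prefix "vi" already present; 7 new (b, e, l, t, a, s, o)
  "sardetorro" → 10 new (s, a, r, d, e, t, o, r, r, o)
  "dortarotaka" → prefix "dorta" already present; 6 new (r, o, t, a, k, a)
  "mifen" → prefix "m" already present; 4 new (i, f, e, n)
  "belvenvi" → 8 new (b, e, l, v, e, n, v, i)
  "dortaka" → prefix "dortaka" already present; 0 new (none)
  "vimirunro" → prefix "vi" already present; 7 new (m, i, r, u, n, r, o)
  "sardesomorne" → prefix "sarde" already present; 7 new (s, o, m, o, r, n, e)
  "vigalmifen" → prefix "vi" already present; 8 new (g, a, l, m, i, f, e, n)
Total nodes = 8 + 6 + 7 + 7 + 10 + 7 + 10 + 6 + 4 + 8 + 0 + 7 + 7 + 8 = 95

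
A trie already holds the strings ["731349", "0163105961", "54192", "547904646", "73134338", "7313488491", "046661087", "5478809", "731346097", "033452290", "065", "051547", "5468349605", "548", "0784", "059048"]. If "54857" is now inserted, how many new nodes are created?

2

Walking "54857" from the root, the first 3 characters ("548") follow existing edges; "5" is the first miss.
So 5 − 3 = 2 new nodes.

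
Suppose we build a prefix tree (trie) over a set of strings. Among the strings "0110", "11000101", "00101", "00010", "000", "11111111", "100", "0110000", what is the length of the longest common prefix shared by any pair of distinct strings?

4

Equivalently: take the maximum, over all pairs, of their longest common prefix length.
e.g. "0110" and "0110000" share the prefix "0110" of length 4; no pair shares a longer one.
Longest shared-prefix length: 4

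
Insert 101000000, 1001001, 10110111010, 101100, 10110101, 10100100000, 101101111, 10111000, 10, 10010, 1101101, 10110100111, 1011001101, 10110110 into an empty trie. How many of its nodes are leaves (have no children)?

11

A leaf is a node with no children — equivalently, the end of a word that is not a proper prefix of any other stored word.
Those words: "1001001", "101000000", "10100100000", "1011001101", "10110100111", "10110101", "10110110", "10110111010", "101101111", "10111000", "1101101"
Leaf count: 11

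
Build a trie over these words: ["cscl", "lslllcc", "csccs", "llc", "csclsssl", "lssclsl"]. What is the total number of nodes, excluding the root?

Trie structure (* marks end of a word):
(root)
├─ c
│  └─ s
│     └─ c
│        ├─ c
│        │  └─ s *
│        └─ l *
│           └─ s
│              └─ s
│                 └─ s
│                    └─ l *
└─ l
   ├─ l
   │  └─ c *
   └─ s
      ├─ l
      │  └─ l
      │     └─ l
      │        └─ c
      │           └─ c *
      └─ s
         └─ c
            └─ l
               └─ s
                  └─ l *
Counting every labelled node above: 24.

24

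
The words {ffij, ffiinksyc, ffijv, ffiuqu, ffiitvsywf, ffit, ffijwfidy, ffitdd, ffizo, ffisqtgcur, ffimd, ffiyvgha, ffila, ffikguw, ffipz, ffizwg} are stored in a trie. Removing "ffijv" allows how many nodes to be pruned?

1

A node on "ffijv"'s path can go only if nothing else ends at it or branches off below it.
The suffix "v" (1 node) is used only by "ffijv"; the node for "ffij" still has the child "w", so pruning stops there.
Nodes removed: 1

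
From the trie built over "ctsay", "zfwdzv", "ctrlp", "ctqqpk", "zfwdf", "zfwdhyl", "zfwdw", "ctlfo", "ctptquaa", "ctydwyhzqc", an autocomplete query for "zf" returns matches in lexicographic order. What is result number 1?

Words with prefix "zf", in lexicographic order: "zfwdf", "zfwdhyl", "zfwdw", "zfwdzv"
The 1st is zfwdf.

zfwdf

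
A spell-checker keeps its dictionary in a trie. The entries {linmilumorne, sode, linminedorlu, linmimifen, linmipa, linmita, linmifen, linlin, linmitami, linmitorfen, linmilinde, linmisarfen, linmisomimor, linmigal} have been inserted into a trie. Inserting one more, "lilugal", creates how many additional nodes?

Walking "lilugal" from the root, the first 2 characters ("li") follow existing edges; "l" is the first miss.
So 7 − 2 = 5 new nodes.

5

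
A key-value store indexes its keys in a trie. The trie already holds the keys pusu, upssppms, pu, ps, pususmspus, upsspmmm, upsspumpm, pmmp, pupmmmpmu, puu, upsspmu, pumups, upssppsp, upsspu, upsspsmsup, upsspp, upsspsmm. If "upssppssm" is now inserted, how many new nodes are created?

2

"upsspps" is already a path in the trie; the remaining "sm" must be added.
New nodes needed: |"upssppssm"| − 7 = 9 − 7 = 2.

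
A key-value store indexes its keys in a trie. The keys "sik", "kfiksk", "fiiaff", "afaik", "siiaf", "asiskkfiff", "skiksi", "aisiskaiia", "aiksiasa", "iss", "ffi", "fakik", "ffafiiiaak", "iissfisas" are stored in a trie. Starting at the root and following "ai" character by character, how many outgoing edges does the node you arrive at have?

2

Walk "ai" from the root, arriving at one node.
Characters that immediately follow "ai" among the stored strings: {k, s}.
That node has 2 child edges.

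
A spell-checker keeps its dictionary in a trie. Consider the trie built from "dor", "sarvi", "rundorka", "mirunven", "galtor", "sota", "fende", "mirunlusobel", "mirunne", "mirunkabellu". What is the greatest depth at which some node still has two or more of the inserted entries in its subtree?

5

The deepest shared node is where two words last agree before diverging.
"mirunkabellu" and "mirunlusobel" agree on "mirun" (5 characters) before diverging; nothing deeper is shared.
Longest shared-prefix length: 5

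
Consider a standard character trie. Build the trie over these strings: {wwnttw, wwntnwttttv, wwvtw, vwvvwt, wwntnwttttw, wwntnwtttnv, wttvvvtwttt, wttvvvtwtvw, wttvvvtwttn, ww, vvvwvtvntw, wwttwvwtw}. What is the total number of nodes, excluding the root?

54

Insert word by word; a character creates a node only if that edge doesn't already exist:
  "wwnttw" → 6 new (w, w, n, t, t, w)
  "wwntnwttttv" → prefix "wwnt" already present; 7 new (n, w, t, t, t, t, v)
  "wwvtw" → prefix "ww" already present; 3 new (v, t, w)
  "vwvvwt" → 6 new (v, w, v, v, w, t)
  "wwntnwttttw" → prefix "wwntnwtttt" already present; 1 new (w)
  "wwntnwtttnv" → prefix "wwntnwttt" already present; 2 new (n, v)
  "wttvvvtwttt" → prefix "w" already present; 10 new (t, t, v, v, v, t, w, t, t, t)
  "wttvvvtwtvw" → prefix "wttvvvtwt" already present; 2 new (v, w)
  "wttvvvtwttn" → prefix "wttvvvtwtt" already present; 1 new (n)
  "ww" → prefix "ww" already present; 0 new (none)
  "vvvwvtvntw" → prefix "v" already present; 9 new (v, v, w, v, t, v, n, t, w)
  "wwttwvwtw" → prefix "ww" already present; 7 new (t, t, w, v, w, t, w)
Total nodes = 6 + 7 + 3 + 6 + 1 + 2 + 10 + 2 + 1 + 0 + 9 + 7 = 54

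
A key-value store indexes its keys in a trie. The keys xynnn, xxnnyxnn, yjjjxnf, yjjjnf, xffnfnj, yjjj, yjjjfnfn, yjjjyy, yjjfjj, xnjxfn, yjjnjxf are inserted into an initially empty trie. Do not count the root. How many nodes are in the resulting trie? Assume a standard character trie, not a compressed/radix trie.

Trace insertions, counting only characters that open a new branch:
  "xynnn" → 5 new (x, y, n, n, n)
  "xxnnyxnn" → prefix "x" already present; 7 new (x, n, n, y, x, n, n)
  "yjjjxnf" → 7 new (y, j, j, j, x, n, f)
  "yjjjnf" → prefix "yjjj" already present; 2 new (n, f)
  "xffnfnj" → prefix "x" already present; 6 new (f, f, n, f, n, j)
  "yjjj" → prefix "yjjj" already present; 0 new (none)
  "yjjjfnfn" → prefix "yjjj" already present; 4 new (f, n, f, n)
  "yjjjyy" → prefix "yjjj" already present; 2 new (y, y)
  "yjjfjj" → prefix "yjj" already present; 3 new (f, j, j)
  "xnjxfn" → prefix "x" already present; 5 new (n, j, x, f, n)
  "yjjnjxf" → prefix "yjj" already present; 4 new (n, j, x, f)
Total nodes = 5 + 7 + 7 + 2 + 6 + 0 + 4 + 2 + 3 + 5 + 4 = 45

45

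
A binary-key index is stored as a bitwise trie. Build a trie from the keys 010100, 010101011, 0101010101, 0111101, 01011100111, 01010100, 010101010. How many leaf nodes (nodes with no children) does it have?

A leaf is a node with no children — equivalently, the end of a word that is not a proper prefix of any other stored word.
Those words: "010100", "01010100", "0101010101", "010101011", "01011100111", "0111101"
Leaf count: 6

6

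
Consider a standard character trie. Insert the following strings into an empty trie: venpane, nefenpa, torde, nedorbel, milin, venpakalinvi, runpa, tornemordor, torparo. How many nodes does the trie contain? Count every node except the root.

54

Trace insertions, counting only characters that open a new branch:
  "venpane" → 7 new (v, e, n, p, a, n, e)
  "nefenpa" → 7 new (n, e, f, e, n, p, a)
  "torde" → 5 new (t, o, r, d, e)
  "nedorbel" → prefix "ne" already present; 6 new (d, o, r, b, e, l)
  "milin" → 5 new (m, i, l, i, n)
  "venpakalinvi" → prefix "venpa" already present; 7 new (k, a, l, i, n, v, i)
  "runpa" → 5 new (r, u, n, p, a)
  "tornemordor" → prefix "tor" already present; 8 new (n, e, m, o, r, d, o, r)
  "torparo" → prefix "tor" already present; 4 new (p, a, r, o)
Total nodes = 7 + 7 + 5 + 6 + 5 + 7 + 5 + 8 + 4 = 54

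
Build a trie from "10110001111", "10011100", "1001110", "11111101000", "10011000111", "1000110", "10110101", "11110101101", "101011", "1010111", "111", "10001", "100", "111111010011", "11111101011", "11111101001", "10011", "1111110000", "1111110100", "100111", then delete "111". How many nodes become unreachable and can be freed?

Walk "111" from the leaf back toward the root, removing each node that no remaining word uses.
Every node on "111" is still needed (e.g. by "11111101000"), so nothing is freed.
Nodes removed: 0

0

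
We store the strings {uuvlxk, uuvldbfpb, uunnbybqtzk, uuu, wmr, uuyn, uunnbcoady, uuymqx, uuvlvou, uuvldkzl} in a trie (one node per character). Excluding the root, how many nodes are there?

Insert word by word; a character creates a node only if that edge doesn't already exist:
  "uuvlxk" → 6 new (u, u, v, l, x, k)
  "uuvldbfpb" → prefix "uuvl" already present; 5 new (d, b, f, p, b)
  "uunnbybqtzk" → prefix "uu" already present; 9 new (n, n, b, y, b, q, t, z, k)
  "uuu" → prefix "uu" already present; 1 new (u)
  "wmr" → 3 new (w, m, r)
  "uuyn" → prefix "uu" already present; 2 new (y, n)
  "uunnbcoady" → prefix "uunnb" already present; 5 new (c, o, a, d, y)
  "uuymqx" → prefix "uuy" already present; 3 new (m, q, x)
  "uuvlvou" → prefix "uuvl" already present; 3 new (v, o, u)
  "uuvldkzl" → prefix "uuvld" already present; 3 new (k, z, l)
Total nodes = 6 + 5 + 9 + 1 + 3 + 2 + 5 + 3 + 3 + 3 = 40

40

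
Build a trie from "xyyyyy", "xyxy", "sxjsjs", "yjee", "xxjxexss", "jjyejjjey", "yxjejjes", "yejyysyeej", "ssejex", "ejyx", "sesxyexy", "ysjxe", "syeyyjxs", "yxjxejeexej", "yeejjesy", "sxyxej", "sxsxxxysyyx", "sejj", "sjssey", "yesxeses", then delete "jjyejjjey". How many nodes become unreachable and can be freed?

9

Walk "jjyejjjey" from the leaf back toward the root, removing each node that no remaining word uses.
No other word shares any prefix with "jjyejjjey", so all 9 of its nodes go.
Nodes removed: 9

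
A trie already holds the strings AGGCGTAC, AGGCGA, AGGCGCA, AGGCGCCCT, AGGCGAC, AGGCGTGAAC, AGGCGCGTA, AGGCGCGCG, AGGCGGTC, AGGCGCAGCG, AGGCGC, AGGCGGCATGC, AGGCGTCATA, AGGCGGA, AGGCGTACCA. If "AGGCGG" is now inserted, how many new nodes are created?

0

Every character of "AGGCGG" already lies on an existing path (it is a prefix of some stored word).
No new nodes are needed: 0.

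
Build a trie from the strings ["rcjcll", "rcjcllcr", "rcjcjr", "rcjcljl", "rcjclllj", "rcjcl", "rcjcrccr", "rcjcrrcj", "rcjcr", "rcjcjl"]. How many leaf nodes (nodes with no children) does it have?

7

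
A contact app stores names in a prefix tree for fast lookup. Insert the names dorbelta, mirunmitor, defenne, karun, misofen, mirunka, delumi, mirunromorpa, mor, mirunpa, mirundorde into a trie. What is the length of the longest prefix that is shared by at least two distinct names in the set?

Equivalently: take the maximum, over all pairs, of their longest common prefix length.
"mirundorde" and "mirunka" agree on "mirun" (5 characters) before diverging; nothing deeper is shared.
Longest shared-prefix length: 5

5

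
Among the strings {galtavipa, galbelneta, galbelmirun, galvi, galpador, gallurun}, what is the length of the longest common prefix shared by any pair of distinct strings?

Equivalently: take the maximum, over all pairs, of their longest common prefix length.
e.g. "galbelmirun" and "galbelneta" share the prefix "galbel" of length 6; no pair shares a longer one.
Longest shared-prefix length: 6

6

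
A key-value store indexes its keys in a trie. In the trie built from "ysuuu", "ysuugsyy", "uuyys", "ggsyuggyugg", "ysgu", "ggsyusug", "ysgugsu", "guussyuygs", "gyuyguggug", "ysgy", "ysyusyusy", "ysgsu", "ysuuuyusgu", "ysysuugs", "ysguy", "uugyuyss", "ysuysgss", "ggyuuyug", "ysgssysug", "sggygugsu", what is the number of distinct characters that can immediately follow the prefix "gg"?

2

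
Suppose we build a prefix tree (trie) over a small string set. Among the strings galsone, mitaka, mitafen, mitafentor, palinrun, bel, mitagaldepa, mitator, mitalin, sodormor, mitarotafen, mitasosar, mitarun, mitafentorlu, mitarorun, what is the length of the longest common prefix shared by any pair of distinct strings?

The deepest shared node is where two words last agree before diverging.
e.g. "mitafentor" and "mitafentorlu" share the prefix "mitafentor" of length 10; no pair shares a longer one.
Longest shared-prefix length: 10

10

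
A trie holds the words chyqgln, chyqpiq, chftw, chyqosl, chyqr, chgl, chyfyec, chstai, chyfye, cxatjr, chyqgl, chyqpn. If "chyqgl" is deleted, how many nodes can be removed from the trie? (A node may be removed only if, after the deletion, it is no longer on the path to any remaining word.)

After clearing the end-marker at "chyqgl", prune upward until reaching a node still needed by another word.
Every node on "chyqgl" is still needed (e.g. by "chyqgln"), so nothing is freed.
Nodes removed: 0

0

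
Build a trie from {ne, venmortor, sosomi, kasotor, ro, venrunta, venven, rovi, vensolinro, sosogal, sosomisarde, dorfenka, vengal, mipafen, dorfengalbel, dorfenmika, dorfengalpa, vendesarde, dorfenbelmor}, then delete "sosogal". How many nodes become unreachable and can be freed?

3

Walk "sosogal" from the leaf back toward the root, removing each node that no remaining word uses.
The suffix "gal" (3 nodes) is used only by "sosogal"; the node for "soso" still has the child "m", so pruning stops there.
Nodes removed: 3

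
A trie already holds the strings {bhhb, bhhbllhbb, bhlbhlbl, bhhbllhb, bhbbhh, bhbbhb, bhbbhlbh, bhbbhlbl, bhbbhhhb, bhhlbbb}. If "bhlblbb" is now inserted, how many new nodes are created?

3

The longest prefix of "bhlblbb" already in the trie is "bhlb" (length 4).
Each of the 3 remaining characters creates one node.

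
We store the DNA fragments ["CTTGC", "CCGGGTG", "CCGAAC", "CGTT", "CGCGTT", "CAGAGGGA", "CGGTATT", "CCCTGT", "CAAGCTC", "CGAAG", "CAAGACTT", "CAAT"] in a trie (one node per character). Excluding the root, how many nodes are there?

Count nodes per top-level branch (shared prefixes stored once):
  'C'-branch (CAAGACTT, CAAGCTC, CAAT, CAGAGGGA, CCCTGT, CCGAAC, CCGGGTG, CGAAG, CGCGTT, CGGTATT, CGTT, CTTGC): 50 nodes
Sum: 50

50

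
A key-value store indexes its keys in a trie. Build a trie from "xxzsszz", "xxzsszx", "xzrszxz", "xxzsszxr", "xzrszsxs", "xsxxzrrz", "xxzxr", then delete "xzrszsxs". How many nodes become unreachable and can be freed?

3

Walk "xzrszsxs" from the leaf back toward the root, removing each node that no remaining word uses.
The suffix "sxs" (3 nodes) is used only by "xzrszsxs"; the node for "xzrsz" still has the child "x", so pruning stops there.
Nodes removed: 3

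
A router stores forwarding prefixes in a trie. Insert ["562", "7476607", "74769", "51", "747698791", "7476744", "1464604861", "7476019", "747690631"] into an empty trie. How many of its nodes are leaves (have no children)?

A leaf is a node with no children — equivalently, the end of a word that is not a proper prefix of any other stored word.
Those words: "1464604861", "51", "562", "7476019", "7476607", "7476744", "747690631", "747698791"
Leaf count: 8

8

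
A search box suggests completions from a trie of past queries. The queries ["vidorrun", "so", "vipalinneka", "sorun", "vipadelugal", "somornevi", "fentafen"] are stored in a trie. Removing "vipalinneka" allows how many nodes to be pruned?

A node on "vipalinneka"'s path can go only if nothing else ends at it or branches off below it.
The suffix "linneka" (7 nodes) is used only by "vipalinneka"; the node for "vipa" still has the child "d", so pruning stops there.
Nodes removed: 7

7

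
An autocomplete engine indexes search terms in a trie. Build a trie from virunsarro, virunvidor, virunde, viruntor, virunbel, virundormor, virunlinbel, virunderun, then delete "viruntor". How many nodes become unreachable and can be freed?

3

Walk "viruntor" from the leaf back toward the root, removing each node that no remaining word uses.
The suffix "tor" (3 nodes) is used only by "viruntor"; the node for "virun" still has the child "s", so pruning stops there.
Nodes removed: 3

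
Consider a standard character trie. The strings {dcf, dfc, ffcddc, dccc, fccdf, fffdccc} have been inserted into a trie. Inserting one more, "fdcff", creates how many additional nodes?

4

The longest prefix of "fdcff" already in the trie is "f" (length 1).
New nodes needed: |"fdcff"| − 1 = 5 − 1 = 4.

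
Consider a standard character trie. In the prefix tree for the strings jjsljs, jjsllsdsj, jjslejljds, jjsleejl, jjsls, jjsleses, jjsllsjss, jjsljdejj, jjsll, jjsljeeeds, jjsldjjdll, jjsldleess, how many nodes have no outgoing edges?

11

A leaf is a node with no children — equivalently, the end of a word that is not a proper prefix of any other stored word.
Those words: "jjsldjjdll", "jjsldleess", "jjsleejl", "jjslejljds", "jjsleses", "jjsljdejj", "jjsljeeeds", "jjsljs", "jjsllsdsj", "jjsllsjss", "jjsls"
Leaf count: 11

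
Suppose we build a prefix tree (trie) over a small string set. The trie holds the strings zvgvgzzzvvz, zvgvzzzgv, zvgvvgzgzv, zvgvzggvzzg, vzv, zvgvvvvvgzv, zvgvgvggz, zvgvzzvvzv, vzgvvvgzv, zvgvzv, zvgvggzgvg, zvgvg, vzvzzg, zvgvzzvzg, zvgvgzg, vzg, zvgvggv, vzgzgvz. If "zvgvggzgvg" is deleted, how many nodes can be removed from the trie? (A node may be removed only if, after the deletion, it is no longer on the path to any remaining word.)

Walk "zvgvggzgvg" from the leaf back toward the root, removing each node that no remaining word uses.
The suffix "zgvg" (4 nodes) is used only by "zvgvggzgvg"; the node for "zvgvgg" still has the child "v", so pruning stops there.
Nodes removed: 4

4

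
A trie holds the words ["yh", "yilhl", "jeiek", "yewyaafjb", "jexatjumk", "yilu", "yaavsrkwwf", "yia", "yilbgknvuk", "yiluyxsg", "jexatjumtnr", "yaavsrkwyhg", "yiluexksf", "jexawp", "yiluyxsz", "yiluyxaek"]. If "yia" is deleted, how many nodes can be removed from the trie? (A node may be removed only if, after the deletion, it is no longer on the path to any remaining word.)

After clearing the end-marker at "yia", prune upward until reaching a node still needed by another word.
The suffix "a" (1 node) is used only by "yia"; the node for "yi" still has the child "l", so pruning stops there.
Nodes removed: 1

1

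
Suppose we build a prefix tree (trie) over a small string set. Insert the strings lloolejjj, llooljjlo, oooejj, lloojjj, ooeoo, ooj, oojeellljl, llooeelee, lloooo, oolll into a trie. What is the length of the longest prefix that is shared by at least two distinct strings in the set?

Look for the deepest trie node that still has at least two words in its subtree.
e.g. "lloolejjj" and "llooljjlo" share the prefix "llool" of length 5; no pair shares a longer one.
Longest shared-prefix length: 5

5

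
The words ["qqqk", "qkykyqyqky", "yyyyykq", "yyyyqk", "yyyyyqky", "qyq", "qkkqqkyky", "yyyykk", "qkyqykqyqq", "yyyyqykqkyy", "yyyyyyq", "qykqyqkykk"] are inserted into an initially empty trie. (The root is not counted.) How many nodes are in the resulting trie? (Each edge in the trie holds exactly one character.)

Trace insertions, counting only characters that open a new branch:
  "qqqk" → 4 new (q, q, q, k)
  "qkykyqyqky" → prefix "q" already present; 9 new (k, y, k, y, q, y, q, k, y)
  "yyyyykq" → 7 new (y, y, y, y, y, k, q)
  "yyyyqk" → prefix "yyyy" already present; 2 new (q, k)
  "yyyyyqky" → prefix "yyyyy" already present; 3 new (q, k, y)
  "qyq" → prefix "q" already present; 2 new (y, q)
  "qkkqqkyky" → prefix "qk" already present; 7 new (k, q, q, k, y, k, y)
  "yyyykk" → prefix "yyyy" already present; 2 new (k, k)
  "qkyqykqyqq" → prefix "qky" already present; 7 new (q, y, k, q, y, q, q)
  "yyyyqykqkyy" → prefix "yyyyq" already present; 6 new (y, k, q, k, y, y)
  "yyyyyyq" → prefix "yyyyy" already present; 2 new (y, q)
  "qykqyqkykk" → prefix "qy" already present; 8 new (k, q, y, q, k, y, k, k)
Total nodes = 4 + 9 + 7 + 2 + 3 + 2 + 7 + 2 + 7 + 6 + 2 + 8 = 59

59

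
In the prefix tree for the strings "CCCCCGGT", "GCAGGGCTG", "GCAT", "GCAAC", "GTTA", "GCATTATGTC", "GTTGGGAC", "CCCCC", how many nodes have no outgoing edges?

6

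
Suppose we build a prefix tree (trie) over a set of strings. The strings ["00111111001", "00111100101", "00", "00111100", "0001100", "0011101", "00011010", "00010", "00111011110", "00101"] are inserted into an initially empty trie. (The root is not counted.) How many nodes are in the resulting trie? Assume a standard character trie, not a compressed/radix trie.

Trie structure (* marks end of a word):
(root)
└─ 0
   └─ 0 *
      ├─ 0
      │  └─ 1
      │     ├─ 0 *
      │     └─ 1
      │        └─ 0
      │           ├─ 0 *
      │           └─ 1
      │              └─ 0 *
      └─ 1
         ├─ 0
         │  └─ 1 *
         └─ 1
            └─ 1
               ├─ 0
               │  └─ 1 *
               │     └─ 1
               │        └─ 1
               │           └─ 1
               │              └─ 0 *
               └─ 1
                  ├─ 0
                  │  └─ 0 *
                  │     └─ 1
                  │        └─ 0
                  │           └─ 1 *
                  └─ 1
                     └─ 1
                        └─ 0
                           └─ 0
                              └─ 1 *
Counting every labelled node above: 32.

32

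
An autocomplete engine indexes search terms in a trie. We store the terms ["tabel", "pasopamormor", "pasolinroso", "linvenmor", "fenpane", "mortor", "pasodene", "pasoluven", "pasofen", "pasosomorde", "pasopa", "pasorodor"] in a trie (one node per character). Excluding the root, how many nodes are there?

69

For each word, the new-node count is its length minus the longest prefix already in the trie:
  "tabel" → 5 new (t, a, b, e, l)
  "pasopamormor" → 12 new (p, a, s, o, p, a, m, o, r, m, o, r)
  "pasolinroso" → prefix "paso" already present; 7 new (l, i, n, r, o, s, o)
  "linvenmor" → 9 new (l, i, n, v, e, n, m, o, r)
  "fenpane" → 7 new (f, e, n, p, a, n, e)
  "mortor" → 6 new (m, o, r, t, o, r)
  "pasodene" → prefix "paso" already present; 4 new (d, e, n, e)
  "pasoluven" → prefix "pasol" already present; 4 new (u, v, e, n)
  "pasofen" → prefix "paso" already present; 3 new (f, e, n)
  "pasosomorde" → prefix "paso" already present; 7 new (s, o, m, o, r, d, e)
  "pasopa" → prefix "pasopa" already present; 0 new (none)
  "pasorodor" → prefix "paso" already present; 5 new (r, o, d, o, r)
Total nodes = 5 + 12 + 7 + 9 + 7 + 6 + 4 + 4 + 3 + 7 + 0 + 5 = 69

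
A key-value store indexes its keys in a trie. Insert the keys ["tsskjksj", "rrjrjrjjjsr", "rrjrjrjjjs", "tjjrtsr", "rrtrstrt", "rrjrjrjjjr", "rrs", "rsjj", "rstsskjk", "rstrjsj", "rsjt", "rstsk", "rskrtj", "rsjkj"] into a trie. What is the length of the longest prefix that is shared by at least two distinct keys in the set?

Look for the deepest trie node that still has at least two words in its subtree.
e.g. "rrjrjrjjjs" and "rrjrjrjjjsr" share the prefix "rrjrjrjjjs" of length 10; no pair shares a longer one.
Longest shared-prefix length: 10

10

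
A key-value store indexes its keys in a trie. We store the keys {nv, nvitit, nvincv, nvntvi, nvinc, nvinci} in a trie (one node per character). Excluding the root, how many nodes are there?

Insert word by word; a character creates a node only if that edge doesn't already exist:
  "nv" → 2 new (n, v)
  "nvitit" → prefix "nv" already present; 4 new (i, t, i, t)
  "nvincv" → prefix "nvi" already present; 3 new (n, c, v)
  "nvntvi" → prefix "nv" already present; 4 new (n, t, v, i)
  "nvinc" → prefix "nvinc" already present; 0 new (none)
  "nvinci" → prefix "nvinc" already present; 1 new (i)
Total nodes = 2 + 4 + 3 + 4 + 0 + 1 = 14

14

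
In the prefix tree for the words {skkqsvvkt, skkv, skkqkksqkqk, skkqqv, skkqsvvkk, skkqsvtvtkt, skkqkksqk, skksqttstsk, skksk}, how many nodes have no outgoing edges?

Leaves are exactly the stored words that no other stored word extends.
Those words: "skkqkksqkqk", "skkqqv", "skkqsvtvtkt", "skkqsvvkk", "skkqsvvkt", "skksk", "skksqttstsk", "skkv"
Leaf count: 8

8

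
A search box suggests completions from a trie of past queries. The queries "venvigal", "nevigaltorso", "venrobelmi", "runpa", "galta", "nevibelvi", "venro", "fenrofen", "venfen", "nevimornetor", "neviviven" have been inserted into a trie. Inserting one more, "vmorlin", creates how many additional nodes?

6

The longest prefix of "vmorlin" already in the trie is "v" (length 1).
New nodes needed: |"vmorlin"| − 1 = 7 − 1 = 6.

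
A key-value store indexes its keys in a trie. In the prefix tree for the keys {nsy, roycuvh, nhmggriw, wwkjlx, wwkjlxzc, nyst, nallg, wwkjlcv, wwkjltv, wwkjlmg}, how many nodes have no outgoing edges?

A leaf is a node with no children — equivalently, the end of a word that is not a proper prefix of any other stored word.
Those words: "nallg", "nhmggriw", "nsy", "nyst", "roycuvh", "wwkjlcv", "wwkjlmg", "wwkjltv", "wwkjlxzc"
Leaf count: 9

9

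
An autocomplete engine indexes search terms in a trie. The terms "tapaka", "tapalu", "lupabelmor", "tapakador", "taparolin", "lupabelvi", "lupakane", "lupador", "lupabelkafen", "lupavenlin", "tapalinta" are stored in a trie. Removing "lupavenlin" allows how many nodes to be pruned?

6

A node on "lupavenlin"'s path can go only if nothing else ends at it or branches off below it.
The suffix "venlin" (6 nodes) is used only by "lupavenlin"; the node for "lupa" still has the child "b", so pruning stops there.
Nodes removed: 6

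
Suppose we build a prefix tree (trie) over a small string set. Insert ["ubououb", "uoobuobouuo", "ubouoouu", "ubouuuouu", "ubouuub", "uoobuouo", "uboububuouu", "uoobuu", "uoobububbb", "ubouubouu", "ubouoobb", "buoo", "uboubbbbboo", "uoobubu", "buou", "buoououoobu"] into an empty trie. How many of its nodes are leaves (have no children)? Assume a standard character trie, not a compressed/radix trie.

14

A leaf is a node with no children — equivalently, the end of a word that is not a proper prefix of any other stored word.
Those words: "buoououoobu", "buou", "uboubbbbboo", "uboububuouu", "ubouoobb", "ubouoouu", "ubououb", "ubouubouu", "ubouuub", "ubouuuouu", "uoobububbb", "uoobuobouuo", "uoobuouo", "uoobuu"
Leaf count: 14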